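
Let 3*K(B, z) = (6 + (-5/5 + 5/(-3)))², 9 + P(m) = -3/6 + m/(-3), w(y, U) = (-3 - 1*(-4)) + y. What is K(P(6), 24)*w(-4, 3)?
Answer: -100/9 ≈ -11.111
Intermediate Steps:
w(y, U) = 1 + y (w(y, U) = (-3 + 4) + y = 1 + y)
P(m) = -19/2 - m/3 (P(m) = -9 + (-3/6 + m/(-3)) = -9 + (-3*⅙ + m*(-⅓)) = -9 + (-½ - m/3) = -19/2 - m/3)
K(B, z) = 100/27 (K(B, z) = (6 + (-5/5 + 5/(-3)))²/3 = (6 + (-5*⅕ + 5*(-⅓)))²/3 = (6 + (-1 - 5/3))²/3 = (6 - 8/3)²/3 = (10/3)²/3 = (⅓)*(100/9) = 100/27)
K(P(6), 24)*w(-4, 3) = 100*(1 - 4)/27 = (100/27)*(-3) = -100/9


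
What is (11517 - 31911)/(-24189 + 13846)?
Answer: 20394/10343 ≈ 1.9718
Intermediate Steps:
(11517 - 31911)/(-24189 + 13846) = -20394/(-10343) = -20394*(-1/10343) = 20394/10343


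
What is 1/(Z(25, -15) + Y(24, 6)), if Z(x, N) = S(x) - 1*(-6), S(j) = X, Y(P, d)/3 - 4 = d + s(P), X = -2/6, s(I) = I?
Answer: 3/323 ≈ 0.0092879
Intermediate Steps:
X = -⅓ (X = -2*⅙ = -⅓ ≈ -0.33333)
Y(P, d) = 12 + 3*P + 3*d (Y(P, d) = 12 + 3*(d + P) = 12 + 3*(P + d) = 12 + (3*P + 3*d) = 12 + 3*P + 3*d)
S(j) = -⅓
Z(x, N) = 17/3 (Z(x, N) = -⅓ - 1*(-6) = -⅓ + 6 = 17/3)
1/(Z(25, -15) + Y(24, 6)) = 1/(17/3 + (12 + 3*24 + 3*6)) = 1/(17/3 + (12 + 72 + 18)) = 1/(17/3 + 102) = 1/(323/3) = 3/323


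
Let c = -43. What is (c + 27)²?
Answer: 256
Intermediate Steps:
(c + 27)² = (-43 + 27)² = (-16)² = 256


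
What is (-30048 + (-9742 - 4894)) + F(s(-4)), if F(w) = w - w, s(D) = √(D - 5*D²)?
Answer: -44684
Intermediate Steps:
F(w) = 0
(-30048 + (-9742 - 4894)) + F(s(-4)) = (-30048 + (-9742 - 4894)) + 0 = (-30048 - 14636) + 0 = -44684 + 0 = -44684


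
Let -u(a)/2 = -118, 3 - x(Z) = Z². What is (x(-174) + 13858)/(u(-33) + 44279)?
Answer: -3283/8903 ≈ -0.36875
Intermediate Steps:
x(Z) = 3 - Z²
u(a) = 236 (u(a) = -2*(-118) = 236)
(x(-174) + 13858)/(u(-33) + 44279) = ((3 - 1*(-174)²) + 13858)/(236 + 44279) = ((3 - 1*30276) + 13858)/44515 = ((3 - 30276) + 13858)*(1/44515) = (-30273 + 13858)*(1/44515) = -16415*1/44515 = -3283/8903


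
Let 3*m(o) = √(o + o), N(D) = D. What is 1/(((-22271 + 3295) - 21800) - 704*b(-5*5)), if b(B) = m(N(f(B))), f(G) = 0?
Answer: -1/40776 ≈ -2.4524e-5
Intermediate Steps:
m(o) = √2*√o/3 (m(o) = √(o + o)/3 = √(2*o)/3 = (√2*√o)/3 = √2*√o/3)
b(B) = 0 (b(B) = √2*√0/3 = (⅓)*√2*0 = 0)
1/(((-22271 + 3295) - 21800) - 704*b(-5*5)) = 1/(((-22271 + 3295) - 21800) - 704*0) = 1/((-18976 - 21800) + 0) = 1/(-40776 + 0) = 1/(-40776) = -1/40776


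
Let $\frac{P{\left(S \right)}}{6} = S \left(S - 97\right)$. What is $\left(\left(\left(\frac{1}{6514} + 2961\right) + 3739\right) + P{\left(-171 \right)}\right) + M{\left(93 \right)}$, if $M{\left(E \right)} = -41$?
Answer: $\frac{1834518279}{6514} \approx 2.8163 \cdot 10^{5}$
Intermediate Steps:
$P{\left(S \right)} = 6 S \left(-97 + S\right)$ ($P{\left(S \right)} = 6 S \left(S - 97\right) = 6 S \left(-97 + S\right)$)
$\left(\left(\left(\frac{1}{6514} + 2961\right) + 3739\right) + P{\left(-171 \right)}\right) + M{\left(93 \right)} = \left(\left(\left(\frac{1}{6514} + 2961\right) + 3739\right) + 6 \left(-171\right) \left(-97 - 171\right)\right) - 41 = \left(\left(\left(\frac{1}{6514} + 2961\right) + 3739\right) + 6 \left(-171\right) \left(-268\right)\right) - 41 = \left(\left(\frac{19287955}{6514} + 3739\right) + 274968\right) - 41 = \left(\frac{43643801}{6514} + 274968\right) - 41 = \frac{1834785353}{6514} - 41 = \frac{1834518279}{6514}$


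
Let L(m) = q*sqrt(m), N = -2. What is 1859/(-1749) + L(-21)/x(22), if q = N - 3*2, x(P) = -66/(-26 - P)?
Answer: -169/159 - 64*I*sqrt(21)/11 ≈ -1.0629 - 26.662*I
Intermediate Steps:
q = -8 (q = -2 - 3*2 = -2 - 6 = -8)
L(m) = -8*sqrt(m)
1859/(-1749) + L(-21)/x(22) = 1859/(-1749) + (-8*I*sqrt(21))/((66/(26 + 22))) = 1859*(-1/1749) + (-8*I*sqrt(21))/((66/48)) = -169/159 + (-8*I*sqrt(21))/((66*(1/48))) = -169/159 + (-8*I*sqrt(21))/(11/8) = -169/159 - 8*I*sqrt(21)*(8/11) = -169/159 - 64*I*sqrt(21)/11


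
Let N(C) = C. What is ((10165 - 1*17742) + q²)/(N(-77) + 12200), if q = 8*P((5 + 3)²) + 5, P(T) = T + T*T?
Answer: 1107883648/12123 ≈ 91387.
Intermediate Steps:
P(T) = T + T²
q = 33285 (q = 8*((5 + 3)²*(1 + (5 + 3)²)) + 5 = 8*(8²*(1 + 8²)) + 5 = 8*(64*(1 + 64)) + 5 = 8*(64*65) + 5 = 8*4160 + 5 = 33280 + 5 = 33285)
((10165 - 1*17742) + q²)/(N(-77) + 12200) = ((10165 - 1*17742) + 33285²)/(-77 + 12200) = ((10165 - 17742) + 1107891225)/12123 = (-7577 + 1107891225)*(1/12123) = 1107883648*(1/12123) = 1107883648/12123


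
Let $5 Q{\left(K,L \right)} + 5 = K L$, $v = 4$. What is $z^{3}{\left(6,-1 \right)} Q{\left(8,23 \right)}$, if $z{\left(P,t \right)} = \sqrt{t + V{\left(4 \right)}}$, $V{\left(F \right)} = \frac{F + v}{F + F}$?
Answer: $0$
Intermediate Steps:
$Q{\left(K,L \right)} = -1 + \frac{K L}{5}$
$V{\left(F \right)} = \frac{4 + F}{2 F}$ ($V{\left(F \right)} = \frac{F + 4}{F + F} = \frac{4 + F}{2 F}$)
$z{\left(P,t \right)} = \sqrt{1 + t}$ ($z{\left(P,t \right)} = \sqrt{t + \frac{4 + 4}{2 \cdot 4}} = \sqrt{t + \frac{1}{2} \cdot \frac{1}{4} \cdot 8} = \sqrt{t + 1} = \sqrt{1 + t}$)
$z^{3}{\left(6,-1 \right)} Q{\left(8,23 \right)} = \left(\sqrt{1 - 1}\right)^{3} \left(-1 + \frac{1}{5} \cdot 8 \cdot 23\right) = \left(\sqrt{0}\right)^{3} \left(-1 + \frac{184}{5}\right) = 0^{3} \cdot \frac{179}{5} = 0 \cdot \frac{179}{5} = 0$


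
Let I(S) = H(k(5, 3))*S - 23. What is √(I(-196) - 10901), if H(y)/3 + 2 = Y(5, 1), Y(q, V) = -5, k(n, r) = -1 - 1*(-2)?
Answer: 2*I*√1702 ≈ 82.511*I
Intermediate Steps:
k(n, r) = 1 (k(n, r) = -1 + 2 = 1)
H(y) = -21 (H(y) = -6 + 3*(-5) = -6 - 15 = -21)
I(S) = -23 - 21*S (I(S) = -21*S - 23 = -23 - 21*S)
√(I(-196) - 10901) = √((-23 - 21*(-196)) - 10901) = √((-23 + 4116) - 10901) = √(4093 - 10901) = √(-6808) = 2*I*√1702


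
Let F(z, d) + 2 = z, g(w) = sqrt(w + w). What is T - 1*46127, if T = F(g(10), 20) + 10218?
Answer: -35911 + 2*sqrt(5) ≈ -35907.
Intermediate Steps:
g(w) = sqrt(2)*sqrt(w) (g(w) = sqrt(2*w) = sqrt(2)*sqrt(w))
F(z, d) = -2 + z
T = 10216 + 2*sqrt(5) (T = (-2 + sqrt(2)*sqrt(10)) + 10218 = (-2 + 2*sqrt(5)) + 10218 = 10216 + 2*sqrt(5) ≈ 10220.)
T - 1*46127 = (10216 + 2*sqrt(5)) - 1*46127 = (10216 + 2*sqrt(5)) - 46127 = -35911 + 2*sqrt(5)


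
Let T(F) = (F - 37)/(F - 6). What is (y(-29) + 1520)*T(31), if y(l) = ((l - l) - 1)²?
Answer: -9126/25 ≈ -365.04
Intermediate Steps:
y(l) = 1 (y(l) = (0 - 1)² = (-1)² = 1)
T(F) = (-37 + F)/(-6 + F)
(y(-29) + 1520)*T(31) = (1 + 1520)*((-37 + 31)/(-6 + 31)) = 1521*(-6/25) = -9126/25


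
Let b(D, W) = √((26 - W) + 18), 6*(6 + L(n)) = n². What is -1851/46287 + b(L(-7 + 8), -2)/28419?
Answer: -617/15429 + √46/28419 ≈ -0.039751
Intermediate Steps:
L(n) = -6 + n²/6
b(D, W) = √(44 - W)
-1851/46287 + b(L(-7 + 8), -2)/28419 = -1851/46287 + √(44 - 1*(-2))/28419 = -1851*1/46287 + √(44 + 2)*(1/28419) = -617/15429 + √46*(1/28419) = -617/15429 + √46/28419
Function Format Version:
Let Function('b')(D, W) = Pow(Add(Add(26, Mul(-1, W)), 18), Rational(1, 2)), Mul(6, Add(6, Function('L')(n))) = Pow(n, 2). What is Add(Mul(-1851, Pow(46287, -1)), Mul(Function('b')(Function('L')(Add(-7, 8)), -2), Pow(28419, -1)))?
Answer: Add(Rational(-617, 15429), Mul(Rational(1, 28419), Pow(46, Rational(1, 2)))) ≈ -0.039751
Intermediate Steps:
Function('L')(n) = Add(-6, Mul(Rational(1, 6), Pow(n, 2)))
Function('b')(D, W) = Pow(Add(44, Mul(-1, W)), Rational(1, 2))
Add(Mul(-1851, Pow(46287, -1)), Mul(Function('b')(Function('L')(Add(-7, 8)), -2), Pow(28419, -1))) = Add(Mul(-1851, Pow(46287, -1)), Mul(Pow(Add(44, Mul(-1, -2)), Rational(1, 2)), Pow(28419, -1))) = Add(Mul(-1851, Rational(1, 46287)), Mul(Pow(Add(44, 2), Rational(1, 2)), Rational(1, 28419))) = Add(Rational(-617, 15429), Mul(Pow(46, Rational(1, 2)), Rational(1, 28419))) = Add(Rational(-617, 15429), Mul(Rational(1, 28419), Pow(46, Rational(1, 2))))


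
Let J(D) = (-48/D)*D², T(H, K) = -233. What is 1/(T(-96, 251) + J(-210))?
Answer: 1/9847 ≈ 0.00010155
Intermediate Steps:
J(D) = -48*D
1/(T(-96, 251) + J(-210)) = 1/(-233 - 48*(-210)) = 1/(-233 + 10080) = 1/9847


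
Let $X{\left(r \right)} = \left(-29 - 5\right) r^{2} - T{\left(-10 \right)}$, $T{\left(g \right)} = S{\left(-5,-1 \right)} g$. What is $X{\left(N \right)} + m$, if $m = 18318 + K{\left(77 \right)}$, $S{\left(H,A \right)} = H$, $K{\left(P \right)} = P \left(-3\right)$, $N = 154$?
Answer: $-788307$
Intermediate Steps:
$K{\left(P \right)} = - 3 P$
$T{\left(g \right)} = - 5 g$
$X{\left(r \right)} = -50 - 34 r^{2}$ ($X{\left(r \right)} = \left(-29 - 5\right) r^{2} - \left(-5\right) \left(-10\right) = - 34 r^{2} - 50 = -50 - 34 r^{2}$)
$m = 18087$ ($m = 18318 - 231 = 18087$)
$X{\left(N \right)} + m = \left(-50 - 34 \cdot 154^{2}\right) + 18087 = \left(-50 - 806344\right) + 18087 = -806394 + 18087 = -788307$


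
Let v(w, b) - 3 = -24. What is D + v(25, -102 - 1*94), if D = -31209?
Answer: -31230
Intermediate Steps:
v(w, b) = -21 (v(w, b) = 3 - 24 = -21)
D + v(25, -102 - 1*94) = -31209 - 21 = -31230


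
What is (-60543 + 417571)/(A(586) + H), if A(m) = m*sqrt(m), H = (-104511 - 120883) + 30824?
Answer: -17366734490/9414063711 - 52304602*sqrt(586)/9414063711 ≈ -1.9793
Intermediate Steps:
H = -194570 (H = -225394 + 30824 = -194570)
A(m) = m**(3/2)
(-60543 + 417571)/(A(586) + H) = (-60543 + 417571)/(586**(3/2) - 194570) = 357028/(586*sqrt(586) - 194570) = 357028/(-194570 + 586*sqrt(586))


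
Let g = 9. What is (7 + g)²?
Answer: 256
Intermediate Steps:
(7 + g)² = (7 + 9)² = 16² = 256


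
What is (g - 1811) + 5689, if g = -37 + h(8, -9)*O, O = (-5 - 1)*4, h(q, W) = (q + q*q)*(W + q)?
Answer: 5569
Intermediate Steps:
h(q, W) = (W + q)*(q + q²) (h(q, W) = (q + q²)*(W + q) = (W + q)*(q + q²))
O = -24 (O = -6*4 = -24)
g = 1691 (g = -37 + (8*(-9 + 8 + 8² - 9*8))*(-24) = -37 + (8*(-9 + 8 + 64 - 72))*(-24) = -37 + (8*(-9))*(-24) = -37 - 72*(-24) = -37 + 1728 = 1691)
(g - 1811) + 5689 = (1691 - 1811) + 5689 = -120 + 5689 = 5569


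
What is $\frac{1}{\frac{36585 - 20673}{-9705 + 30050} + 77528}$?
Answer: $\frac{1565}{121332544} \approx 1.2898 \cdot 10^{-5}$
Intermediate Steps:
$\frac{1}{\frac{36585 - 20673}{-9705 + 30050} + 77528} = \frac{1}{\frac{15912}{20345} + 77528} = \frac{1}{15912 \cdot \frac{1}{20345} + 77528} = \frac{1}{\frac{1224}{1565} + 77528} = \frac{1}{\frac{121332544}{1565}} = \frac{1565}{121332544}$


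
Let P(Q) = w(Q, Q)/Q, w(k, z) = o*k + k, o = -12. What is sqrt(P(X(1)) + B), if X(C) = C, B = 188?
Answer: sqrt(177) ≈ 13.304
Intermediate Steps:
w(k, z) = -11*k (w(k, z) = -12*k + k = -11*k)
P(Q) = -11 (P(Q) = (-11*Q)/Q = -11)
sqrt(P(X(1)) + B) = sqrt(-11 + 188) = sqrt(177)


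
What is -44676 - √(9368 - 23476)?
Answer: -44676 - 2*I*√3527 ≈ -44676.0 - 118.78*I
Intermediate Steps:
-44676 - √(9368 - 23476) = -44676 - √(-14108) = -44676 - 2*I*√3527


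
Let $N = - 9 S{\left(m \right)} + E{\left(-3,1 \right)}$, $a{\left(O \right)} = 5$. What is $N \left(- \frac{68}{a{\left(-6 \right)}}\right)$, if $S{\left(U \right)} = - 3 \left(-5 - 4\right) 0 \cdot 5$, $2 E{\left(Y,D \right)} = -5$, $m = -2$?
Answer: $34$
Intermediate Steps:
$E{\left(Y,D \right)} = - \frac{5}{2}$ ($E{\left(Y,D \right)} = \frac{1}{2} \left(-5\right) = - \frac{5}{2}$)
$S{\left(U \right)} = 0$ ($S{\left(U \right)} = \left(-3\right) \left(-9\right) 0 \cdot 5 = 27 \cdot 0 \cdot 5 = 0 \cdot 5 = 0$)
$N = - \frac{5}{2}$ ($N = \left(-9\right) 0 - \frac{5}{2} = 0 - \frac{5}{2} = - \frac{5}{2} \approx -2.5$)
$N \left(- \frac{68}{a{\left(-6 \right)}}\right) = - \frac{5 \left(- \frac{68}{5}\right)}{2} = - \frac{5 \left(\left(-68\right) \frac{1}{5}\right)}{2} = \left(- \frac{5}{2}\right) \left(- \frac{68}{5}\right) = 34$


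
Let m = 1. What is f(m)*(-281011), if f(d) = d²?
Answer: -281011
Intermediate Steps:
f(m)*(-281011) = 1²*(-281011) = 1*(-281011) = -281011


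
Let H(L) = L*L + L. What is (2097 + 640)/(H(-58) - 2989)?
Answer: 2737/317 ≈ 8.6341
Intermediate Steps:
H(L) = L + L² (H(L) = L² + L = L + L²)
(2097 + 640)/(H(-58) - 2989) = (2097 + 640)/(-58*(1 - 58) - 2989) = 2737/(-58*(-57) - 2989) = 2737/(3306 - 2989) = 2737/317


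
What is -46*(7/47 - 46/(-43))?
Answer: -113298/2021 ≈ -56.060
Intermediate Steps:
-46*(7/47 - 46/(-43)) = -46*(7*(1/47) - 46*(-1/43)) = -46*(7/47 + 46/43) = -46*2463/2021 = -113298/2021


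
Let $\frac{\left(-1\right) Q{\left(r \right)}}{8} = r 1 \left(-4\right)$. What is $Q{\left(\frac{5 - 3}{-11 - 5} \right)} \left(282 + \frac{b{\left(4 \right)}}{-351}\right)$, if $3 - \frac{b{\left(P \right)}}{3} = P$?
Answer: $- \frac{131980}{117} \approx -1128.0$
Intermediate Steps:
$b{\left(P \right)} = 9 - 3 P$
$Q{\left(r \right)} = 32 r$ ($Q{\left(r \right)} = - 8 r 1 \left(-4\right) = - 8 r \left(-4\right) = - 8 \left(- 4 r\right) = 32 r$)
$Q{\left(\frac{5 - 3}{-11 - 5} \right)} \left(282 + \frac{b{\left(4 \right)}}{-351}\right) = 32 \frac{5 - 3}{-11 - 5} \left(282 + \frac{9 - 12}{-351}\right) = 32 \frac{2}{-16} \left(282 + \left(9 - 12\right) \left(- \frac{1}{351}\right)\right) = 32 \cdot 2 \left(- \frac{1}{16}\right) \left(282 - - \frac{1}{117}\right) = 32 \left(- \frac{1}{8}\right) \left(282 + \frac{1}{117}\right) = \left(-4\right) \frac{32995}{117} = - \frac{131980}{117}$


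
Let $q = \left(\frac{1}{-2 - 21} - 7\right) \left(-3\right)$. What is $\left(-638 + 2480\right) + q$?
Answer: $\frac{42852}{23} \approx 1863.1$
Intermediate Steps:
$q = \frac{486}{23}$ ($q = \left(\frac{1}{-23} - 7\right) \left(-3\right) = \left(- \frac{1}{23} - 7\right) \left(-3\right) = \left(- \frac{162}{23}\right) \left(-3\right) = \frac{486}{23} \approx 21.13$)
$\left(-638 + 2480\right) + q = \left(-638 + 2480\right) + \frac{486}{23} = 1842 + \frac{486}{23} = \frac{42852}{23}$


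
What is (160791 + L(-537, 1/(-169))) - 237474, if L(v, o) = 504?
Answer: -76179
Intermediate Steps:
(160791 + L(-537, 1/(-169))) - 237474 = (160791 + 504) - 237474 = 161295 - 237474 = -76179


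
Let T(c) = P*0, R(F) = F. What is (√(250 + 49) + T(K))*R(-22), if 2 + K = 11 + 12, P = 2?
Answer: -22*√299 ≈ -380.42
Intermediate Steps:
K = 21 (K = -2 + (11 + 12) = -2 + 23 = 21)
T(c) = 0 (T(c) = 2*0 = 0)
(√(250 + 49) + T(K))*R(-22) = (√(250 + 49) + 0)*(-22) = (√299 + 0)*(-22) = √299*(-22) = -22*√299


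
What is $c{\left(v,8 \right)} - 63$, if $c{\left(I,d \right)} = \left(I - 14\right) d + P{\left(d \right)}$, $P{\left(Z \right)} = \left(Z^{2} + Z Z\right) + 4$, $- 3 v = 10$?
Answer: $- \frac{209}{3} \approx -69.667$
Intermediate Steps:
$v = - \frac{10}{3}$ ($v = \left(- \frac{1}{3}\right) 10 = - \frac{10}{3} \approx -3.3333$)
$P{\left(Z \right)} = 4 + 2 Z^{2}$ ($P{\left(Z \right)} = \left(Z^{2} + Z^{2}\right) + 4 = 2 Z^{2} + 4 = 4 + 2 Z^{2}$)
$c{\left(I,d \right)} = 4 + 2 d^{2} + d \left(-14 + I\right)$ ($c{\left(I,d \right)} = \left(I - 14\right) d + \left(4 + 2 d^{2}\right) = \left(-14 + I\right) d + \left(4 + 2 d^{2}\right) = d \left(-14 + I\right) + \left(4 + 2 d^{2}\right) = 4 + 2 d^{2} + d \left(-14 + I\right)$)
$c{\left(v,8 \right)} - 63 = \left(4 - 112 + 2 \cdot 8^{2} - \frac{80}{3}\right) - 63 = \left(4 - 112 + 2 \cdot 64 - \frac{80}{3}\right) - 63 = \left(4 - 112 + 128 - \frac{80}{3}\right) - 63 = - \frac{20}{3} - 63 = - \frac{209}{3}$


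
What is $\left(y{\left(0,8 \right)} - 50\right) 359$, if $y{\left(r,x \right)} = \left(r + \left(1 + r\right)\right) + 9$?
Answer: $-14360$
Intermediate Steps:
$y{\left(r,x \right)} = 10 + 2 r$ ($y{\left(r,x \right)} = \left(1 + 2 r\right) + 9 = 10 + 2 r$)
$\left(y{\left(0,8 \right)} - 50\right) 359 = \left(\left(10 + 2 \cdot 0\right) - 50\right) 359 = \left(\left(10 + 0\right) - 50\right) 359 = \left(10 - 50\right) 359 = \left(-40\right) 359 = -14360$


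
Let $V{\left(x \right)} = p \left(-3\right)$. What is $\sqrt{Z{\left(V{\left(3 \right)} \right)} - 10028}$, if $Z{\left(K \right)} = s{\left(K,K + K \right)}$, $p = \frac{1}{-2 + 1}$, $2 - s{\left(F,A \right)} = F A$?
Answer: $18 i \sqrt{31} \approx 100.22 i$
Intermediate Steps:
$s{\left(F,A \right)} = 2 - A F$ ($s{\left(F,A \right)} = 2 - F A = 2 - A F$)
$p = -1$ ($p = \frac{1}{-1} = -1$)
$V{\left(x \right)} = 3$ ($V{\left(x \right)} = \left(-1\right) \left(-3\right) = 3$)
$Z{\left(K \right)} = 2 - 2 K^{2}$ ($Z{\left(K \right)} = 2 - \left(K + K\right) K = 2 - 2 K K = 2 - 2 K^{2}$)
$\sqrt{Z{\left(V{\left(3 \right)} \right)} - 10028} = \sqrt{\left(2 - 2 \cdot 3^{2}\right) - 10028} = \sqrt{\left(2 - 18\right) - 10028} = \sqrt{-16 - 10028} = \sqrt{-10044} = 18 i \sqrt{31}$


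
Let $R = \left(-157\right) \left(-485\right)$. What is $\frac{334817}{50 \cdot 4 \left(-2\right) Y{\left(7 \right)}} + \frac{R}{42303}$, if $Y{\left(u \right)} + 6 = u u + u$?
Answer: $- \frac{12640863551}{846060000} \approx -14.941$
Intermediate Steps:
$R = 76145$
$Y{\left(u \right)} = -6 + u + u^{2}$ ($Y{\left(u \right)} = -6 + \left(u u + u\right) = -6 + \left(u^{2} + u\right) = -6 + \left(u + u^{2}\right) = -6 + u + u^{2}$)
$\frac{334817}{50 \cdot 4 \left(-2\right) Y{\left(7 \right)}} + \frac{R}{42303} = \frac{334817}{50 \cdot 4 \left(-2\right) \left(-6 + 7 + 7^{2}\right)} + \frac{76145}{42303} = \frac{334817}{50 \left(-8\right) \left(-6 + 7 + 49\right)} + 76145 \cdot \frac{1}{42303} = \frac{334817}{\left(-400\right) 50} + \frac{76145}{42303} = \frac{334817}{-20000} + \frac{76145}{42303} = 334817 \left(- \frac{1}{20000}\right) + \frac{76145}{42303} = - \frac{334817}{20000} + \frac{76145}{42303} = - \frac{12640863551}{846060000}$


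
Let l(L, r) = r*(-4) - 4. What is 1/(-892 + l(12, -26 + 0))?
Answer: -1/792 ≈ -0.0012626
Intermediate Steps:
l(L, r) = -4 - 4*r (l(L, r) = -4*r - 4 = -4 - 4*r)
1/(-892 + l(12, -26 + 0)) = 1/(-892 + (-4 - 4*(-26 + 0))) = 1/(-892 + (-4 - 4*(-26))) = 1/(-892 + (-4 + 104)) = 1/(-892 + 100) = 1/(-792) = -1/792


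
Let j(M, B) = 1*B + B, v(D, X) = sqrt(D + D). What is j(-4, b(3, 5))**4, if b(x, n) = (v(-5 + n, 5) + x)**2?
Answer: 104976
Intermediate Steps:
v(D, X) = sqrt(2)*sqrt(D) (v(D, X) = sqrt(2*D) = sqrt(2)*sqrt(D))
b(x, n) = (x + sqrt(2)*sqrt(-5 + n))**2 (b(x, n) = (sqrt(2)*sqrt(-5 + n) + x)**2 = (x + sqrt(2)*sqrt(-5 + n))**2)
j(M, B) = 2*B (j(M, B) = B + B = 2*B)
j(-4, b(3, 5))**4 = (2*(3 + sqrt(2)*sqrt(-5 + 5))**2)**4 = (2*(3 + sqrt(2)*sqrt(0))**2)**4 = (2*(3 + sqrt(2)*0)**2)**4 = (2*(3 + 0)**2)**4 = (2*3**2)**4 = (2*9)**4 = 18**4 = 104976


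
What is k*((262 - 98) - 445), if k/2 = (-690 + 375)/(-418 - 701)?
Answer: -59010/373 ≈ -158.20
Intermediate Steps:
k = 210/373 (k = 2*((-690 + 375)/(-418 - 701)) = 2*(-315/(-1119)) = 2*(-315*(-1/1119)) = 2*(105/373) = 210/373 ≈ 0.56300)
k*((262 - 98) - 445) = 210*((262 - 98) - 445)/373 = 210*(164 - 445)/373 = (210/373)*(-281) = -59010/373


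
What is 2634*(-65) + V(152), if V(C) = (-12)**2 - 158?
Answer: -171224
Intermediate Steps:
V(C) = -14 (V(C) = 144 - 158 = -14)
2634*(-65) + V(152) = 2634*(-65) - 14 = -171210 - 14 = -171224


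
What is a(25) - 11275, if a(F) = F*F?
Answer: -10650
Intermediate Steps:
a(F) = F**2
a(25) - 11275 = 25**2 - 11275 = 625 - 11275 = -10650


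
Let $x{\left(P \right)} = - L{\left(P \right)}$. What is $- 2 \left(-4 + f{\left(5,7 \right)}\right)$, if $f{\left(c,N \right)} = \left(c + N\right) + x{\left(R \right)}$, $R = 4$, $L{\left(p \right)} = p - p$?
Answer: $-16$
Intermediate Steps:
$L{\left(p \right)} = 0$
$x{\left(P \right)} = 0$ ($x{\left(P \right)} = \left(-1\right) 0 = 0$)
$f{\left(c,N \right)} = N + c$ ($f{\left(c,N \right)} = \left(c + N\right) + 0 = \left(N + c\right) + 0 = N + c$)
$- 2 \left(-4 + f{\left(5,7 \right)}\right) = - 2 \left(-4 + \left(7 + 5\right)\right) = - 2 \left(-4 + 12\right) = \left(-2\right) 8 = -16$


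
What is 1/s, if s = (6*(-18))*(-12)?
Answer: 1/1296 ≈ 0.00077160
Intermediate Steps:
s = 1296 (s = -108*(-12) = 1296)
1/s = 1/1296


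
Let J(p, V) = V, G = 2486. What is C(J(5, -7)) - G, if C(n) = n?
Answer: -2493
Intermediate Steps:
C(J(5, -7)) - G = -7 - 1*2486 = -7 - 2486 = -2493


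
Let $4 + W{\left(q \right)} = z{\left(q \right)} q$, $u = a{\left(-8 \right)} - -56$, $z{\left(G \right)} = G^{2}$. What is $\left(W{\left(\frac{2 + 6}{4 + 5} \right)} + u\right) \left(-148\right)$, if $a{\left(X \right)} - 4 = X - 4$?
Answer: $- \frac{4823024}{729} \approx -6615.9$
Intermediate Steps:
$a{\left(X \right)} = X$ ($a{\left(X \right)} = 4 + \left(X - 4\right) = 4 + \left(-4 + X\right) = X$)
$u = 48$ ($u = -8 - -56 = -8 + 56 = 48$)
$W{\left(q \right)} = -4 + q^{3}$ ($W{\left(q \right)} = -4 + q^{2} q = -4 + q^{3}$)
$\left(W{\left(\frac{2 + 6}{4 + 5} \right)} + u\right) \left(-148\right) = \left(\left(-4 + \left(\frac{2 + 6}{4 + 5}\right)^{3}\right) + 48\right) \left(-148\right) = \left(\left(-4 + \left(\frac{8}{9}\right)^{3}\right) + 48\right) \left(-148\right) = \left(\left(-4 + \frac{512}{729}\right) + 48\right) \left(-148\right) = \left(- \frac{2404}{729} + 48\right) \left(-148\right) = \frac{32588}{729} \left(-148\right) = - \frac{4823024}{729}$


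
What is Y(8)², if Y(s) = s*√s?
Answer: 512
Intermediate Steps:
Y(s) = s^(3/2)
Y(8)² = (8^(3/2))² = (16*√2)² = 512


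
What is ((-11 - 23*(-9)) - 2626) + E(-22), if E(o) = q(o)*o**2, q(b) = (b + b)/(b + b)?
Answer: -1946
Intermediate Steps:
q(b) = 1 (q(b) = (2*b)/((2*b)) = (2*b)*(1/(2*b)) = 1)
E(o) = o**2 (E(o) = 1*o**2 = o**2)
((-11 - 23*(-9)) - 2626) + E(-22) = ((-11 - 23*(-9)) - 2626) + (-22)**2 = ((-11 + 207) - 2626) + 484 = (196 - 2626) + 484 = -2430 + 484 = -1946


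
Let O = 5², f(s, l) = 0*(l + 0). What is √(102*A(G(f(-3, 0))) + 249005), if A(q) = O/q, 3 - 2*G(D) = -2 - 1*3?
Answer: √998570/2 ≈ 499.64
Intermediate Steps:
f(s, l) = 0 (f(s, l) = 0*l = 0)
O = 25
G(D) = 4 (G(D) = 3/2 - (-2 - 1*3)/2 = 3/2 - (-2 - 3)/2 = 3/2 - ½*(-5) = 3/2 + 5/2 = 4)
A(q) = 25/q
√(102*A(G(f(-3, 0))) + 249005) = √(102*(25/4) + 249005) = √(1275/2 + 249005) = √(499285/2) = √998570/2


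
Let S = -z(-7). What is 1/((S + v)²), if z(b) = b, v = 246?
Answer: 1/64009 ≈ 1.5623e-5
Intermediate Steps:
S = 7 (S = -1*(-7) = 7)
1/((S + v)²) = 1/((7 + 246)²) = 1/(253²) = 1/64009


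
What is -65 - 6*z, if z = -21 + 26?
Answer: -95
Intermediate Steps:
z = 5
-65 - 6*z = -65 - 6*5 = -65 - 30 = -95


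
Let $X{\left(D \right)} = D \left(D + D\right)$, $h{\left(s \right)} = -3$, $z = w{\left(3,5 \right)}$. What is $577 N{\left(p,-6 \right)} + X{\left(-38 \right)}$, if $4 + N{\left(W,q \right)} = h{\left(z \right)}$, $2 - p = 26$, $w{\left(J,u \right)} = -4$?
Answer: $-1151$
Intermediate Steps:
$p = -24$ ($p = 2 - 26 = -24$)
$z = -4$
$N{\left(W,q \right)} = -7$ ($N{\left(W,q \right)} = -4 - 3 = -7$)
$X{\left(D \right)} = 2 D^{2}$ ($X{\left(D \right)} = D 2 D = 2 D^{2}$)
$577 N{\left(p,-6 \right)} + X{\left(-38 \right)} = 577 \left(-7\right) + 2 \left(-38\right)^{2} = -4039 + 2 \cdot 1444 = -4039 + 2888 = -1151$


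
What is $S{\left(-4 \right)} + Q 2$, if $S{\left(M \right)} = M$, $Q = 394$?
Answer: $784$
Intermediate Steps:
$S{\left(-4 \right)} + Q 2 = -4 + 394 \cdot 2 = -4 + 788 = 784$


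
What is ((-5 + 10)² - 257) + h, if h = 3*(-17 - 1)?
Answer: -286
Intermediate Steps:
h = -54 (h = 3*(-18) = -54)
((-5 + 10)² - 257) + h = ((-5 + 10)² - 257) - 54 = (5² - 257) - 54 = (25 - 257) - 54 = -232 - 54 = -286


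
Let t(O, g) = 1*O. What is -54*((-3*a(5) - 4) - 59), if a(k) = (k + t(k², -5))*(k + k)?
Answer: 52002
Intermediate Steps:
t(O, g) = O
a(k) = 2*k*(k + k²) (a(k) = (k + k²)*(k + k) = (k + k²)*(2*k) = 2*k*(k + k²))
-54*((-3*a(5) - 4) - 59) = -54*((-6*5²*(1 + 5) - 4) - 59) = -54*((-6*25*6 - 4) - 59) = -54*((-3*300 - 4) - 59) = -54*((-900 - 4) - 59) = -54*(-904 - 59) = -54*(-963) = 52002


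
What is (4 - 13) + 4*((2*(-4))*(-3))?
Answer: 87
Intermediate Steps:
(4 - 13) + 4*((2*(-4))*(-3)) = -9 + 4*(-8*(-3)) = -9 + 4*24 = -9 + 96 = 87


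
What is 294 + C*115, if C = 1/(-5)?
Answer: 271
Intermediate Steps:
C = -⅕ ≈ -0.20000
294 + C*115 = 294 - ⅕*115 = 294 - 23 = 271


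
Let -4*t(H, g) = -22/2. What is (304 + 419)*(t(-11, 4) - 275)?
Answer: -787347/4 ≈ -1.9684e+5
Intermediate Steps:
t(H, g) = 11/4 (t(H, g) = -(-11)/(2*2) = -¼*(-11) = 11/4)
(304 + 419)*(t(-11, 4) - 275) = (304 + 419)*(11/4 - 275) = 723*(-1089/4) = -787347/4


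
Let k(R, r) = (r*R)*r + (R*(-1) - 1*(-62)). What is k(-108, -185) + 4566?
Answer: -3691564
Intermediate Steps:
k(R, r) = 62 - R + R*r² (k(R, r) = (R*r)*r + (-R + 62) = R*r² + (62 - R) = 62 - R + R*r²)
k(-108, -185) + 4566 = (62 - 1*(-108) - 108*(-185)²) + 4566 = (62 + 108 - 108*34225) + 4566 = (62 + 108 - 3696300) + 4566 = -3696130 + 4566 = -3691564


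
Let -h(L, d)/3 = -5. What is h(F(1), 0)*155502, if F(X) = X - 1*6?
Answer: 2332530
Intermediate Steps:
F(X) = -6 + X (F(X) = X - 6 = -6 + X)
h(L, d) = 15 (h(L, d) = -3*(-5) = 15)
h(F(1), 0)*155502 = 15*155502 = 2332530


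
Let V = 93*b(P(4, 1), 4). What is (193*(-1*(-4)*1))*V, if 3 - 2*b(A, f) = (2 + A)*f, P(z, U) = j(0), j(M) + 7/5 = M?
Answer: 107694/5 ≈ 21539.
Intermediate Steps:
j(M) = -7/5 + M
P(z, U) = -7/5 (P(z, U) = -7/5 + 0 = -7/5)
b(A, f) = 3/2 - f*(2 + A)/2 (b(A, f) = 3/2 - (2 + A)*f/2 = 3/2 - f*(2 + A)/2)
V = 279/10 (V = 93*(3/2 - 1*4 - ½*(-7/5)*4) = 93*(3/2 - 4 + 14/5) = 93*(3/10) = 279/10 ≈ 27.900)
(193*(-1*(-4)*1))*V = (193*(-1*(-4)*1))*(279/10) = (193*(4*1))*(279/10) = (193*4)*(279/10) = 772*(279/10) = 107694/5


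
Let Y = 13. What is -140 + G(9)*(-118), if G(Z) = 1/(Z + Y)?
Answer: -1599/11 ≈ -145.36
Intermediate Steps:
G(Z) = 1/(13 + Z) (G(Z) = 1/(Z + 13) = 1/(13 + Z))
-140 + G(9)*(-118) = -140 - 118/(13 + 9) = -140 - 118/22 = -140 + (1/22)*(-118) = -140 - 59/11 = -1599/11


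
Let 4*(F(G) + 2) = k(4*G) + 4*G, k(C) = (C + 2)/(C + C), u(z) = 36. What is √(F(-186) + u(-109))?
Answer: I*√84068466/744 ≈ 12.324*I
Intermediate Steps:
k(C) = (2 + C)/(2*C) (k(C) = (2 + C)/((2*C)) = (2 + C)*(1/(2*C)) = (2 + C)/(2*C))
F(G) = -2 + G + (2 + 4*G)/(32*G) (F(G) = -2 + ((2 + 4*G)/(2*((4*G))) + 4*G)/4 = -2 + ((1/(4*G))*(2 + 4*G)/2 + 4*G)/4 = -2 + ((2 + 4*G)/(8*G) + 4*G)/4 = -2 + (4*G + (2 + 4*G)/(8*G))/4 = -2 + (G + (2 + 4*G)/(32*G)) = -2 + G + (2 + 4*G)/(32*G))
√(F(-186) + u(-109)) = √((-15/8 - 186 + (1/16)/(-186)) + 36) = √((-15/8 - 186 + (1/16)*(-1/186)) + 36) = √((-15/8 - 186 - 1/2976) + 36) = √(-559117/2976 + 36) = √(-451981/2976) = I*√84068466/744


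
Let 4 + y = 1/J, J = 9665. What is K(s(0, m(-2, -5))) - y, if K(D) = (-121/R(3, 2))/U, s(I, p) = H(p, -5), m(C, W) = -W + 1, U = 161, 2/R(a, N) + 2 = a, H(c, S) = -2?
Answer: 11278733/3112130 ≈ 3.6241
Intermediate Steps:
R(a, N) = 2/(-2 + a)
m(C, W) = 1 - W
s(I, p) = -2
y = -38659/9665 (y = -4 + 1/9665 = -38659/9665 ≈ -3.9999)
K(D) = -121/322 (K(D) = -121/(2/(-2 + 3))/161 = -121/(2/1)*(1/161) = -121/(2*1)*(1/161) = -121/2*(1/161) = -121*1/2*(1/161) = -121/2*1/161 = -121/322)
K(s(0, m(-2, -5))) - y = -121/322 - 1*(-38659/9665) = -121/322 + 38659/9665 = 11278733/3112130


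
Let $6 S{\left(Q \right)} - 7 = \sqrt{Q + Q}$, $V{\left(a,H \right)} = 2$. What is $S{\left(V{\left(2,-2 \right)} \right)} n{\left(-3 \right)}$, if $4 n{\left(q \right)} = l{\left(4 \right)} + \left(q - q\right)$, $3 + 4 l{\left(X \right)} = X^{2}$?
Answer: $\frac{39}{32} \approx 1.2188$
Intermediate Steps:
$l{\left(X \right)} = - \frac{3}{4} + \frac{X^{2}}{4}$
$S{\left(Q \right)} = \frac{7}{6} + \frac{\sqrt{2} \sqrt{Q}}{6}$ ($S{\left(Q \right)} = \frac{7}{6} + \frac{\sqrt{Q + Q}}{6} = \frac{7}{6} + \frac{\sqrt{2 Q}}{6} = \frac{7}{6} + \frac{\sqrt{2} \sqrt{Q}}{6}$)
$n{\left(q \right)} = \frac{13}{16}$ ($n{\left(q \right)} = \frac{\left(- \frac{3}{4} + \frac{4^{2}}{4}\right) + \left(q - q\right)}{4} = \frac{\left(- \frac{3}{4} + \frac{1}{4} \cdot 16\right) + 0}{4} = \frac{\left(- \frac{3}{4} + 4\right) + 0}{4} = \frac{\frac{13}{4} + 0}{4} = \frac{1}{4} \cdot \frac{13}{4} = \frac{13}{16}$)
$S{\left(V{\left(2,-2 \right)} \right)} n{\left(-3 \right)} = \left(\frac{7}{6} + \frac{\sqrt{2} \sqrt{2}}{6}\right) \frac{13}{16} = \left(\frac{7}{6} + \frac{1}{3}\right) \frac{13}{16} = \frac{3}{2} \cdot \frac{13}{16} = \frac{39}{32}$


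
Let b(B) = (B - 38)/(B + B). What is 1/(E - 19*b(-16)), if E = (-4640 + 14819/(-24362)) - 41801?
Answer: -194896/9057532541 ≈ -2.1518e-5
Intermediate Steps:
b(B) = (-38 + B)/(2*B) (b(B) = (-38 + B)/((2*B)) = (-38 + B)*(1/(2*B)) = (-38 + B)/(2*B))
E = -1131410461/24362 (E = (-4640 + 14819*(-1/24362)) - 41801 = (-4640 - 14819/24362) - 41801 = -113054499/24362 - 41801 = -1131410461/24362 ≈ -46442.)
1/(E - 19*b(-16)) = 1/(-1131410461/24362 - 19*(-38 - 16)/(2*(-16))) = 1/(-1131410461/24362 - 19*(-1)*(-54)/(2*16)) = 1/(-1131410461/24362 - 19*27/16) = 1/(-1131410461/24362 - 513/16) = 1/(-9057532541/194896) = -194896/9057532541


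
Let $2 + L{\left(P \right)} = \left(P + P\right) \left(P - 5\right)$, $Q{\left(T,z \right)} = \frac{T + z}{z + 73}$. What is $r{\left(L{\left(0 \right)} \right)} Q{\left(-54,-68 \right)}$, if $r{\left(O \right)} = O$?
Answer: $\frac{244}{5} \approx 48.8$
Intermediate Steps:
$Q{\left(T,z \right)} = \frac{T + z}{73 + z}$
$L{\left(P \right)} = -2 + 2 P \left(-5 + P\right)$ ($L{\left(P \right)} = -2 + \left(P + P\right) \left(P - 5\right) = -2 + 2 P \left(-5 + P\right)$)
$r{\left(L{\left(0 \right)} \right)} Q{\left(-54,-68 \right)} = \left(-2 - 0 + 2 \cdot 0^{2}\right) \frac{-54 - 68}{73 - 68} = \left(-2 + 0 + 2 \cdot 0\right) \frac{1}{5} \left(-122\right) = \left(-2 + 0 + 0\right) \frac{1}{5} \left(-122\right) = \left(-2\right) \left(- \frac{122}{5}\right) = \frac{244}{5}$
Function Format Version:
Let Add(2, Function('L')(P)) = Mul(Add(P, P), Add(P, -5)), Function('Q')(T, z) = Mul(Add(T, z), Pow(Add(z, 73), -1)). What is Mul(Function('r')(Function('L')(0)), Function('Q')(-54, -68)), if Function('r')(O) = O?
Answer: Rational(244, 5) ≈ 48.800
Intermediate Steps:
Function('Q')(T, z) = Mul(Pow(Add(73, z), -1), Add(T, z)) (Function('Q')(T, z) = Mul(Add(T, z), Pow(Add(73, z), -1)) = Mul(Pow(Add(73, z), -1), Add(T, z)))
Function('L')(P) = Add(-2, Mul(2, P, Add(-5, P))) (Function('L')(P) = Add(-2, Mul(Add(P, P), Add(P, -5))) = Add(-2, Mul(Mul(2, P), Add(-5, P))) = Add(-2, Mul(2, P, Add(-5, P))))
Mul(Function('r')(Function('L')(0)), Function('Q')(-54, -68)) = Mul(Add(-2, Mul(-10, 0), Mul(2, Pow(0, 2))), Mul(Pow(Add(73, -68), -1), Add(-54, -68))) = Mul(Add(-2, 0, Mul(2, 0)), Mul(Pow(5, -1), -122)) = Mul(Add(-2, 0, 0), Mul(Rational(1, 5), -122)) = Mul(-2, Rational(-122, 5)) = Rational(244, 5)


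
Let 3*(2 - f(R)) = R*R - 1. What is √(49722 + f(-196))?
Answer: √36919 ≈ 192.14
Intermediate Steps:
f(R) = 7/3 - R²/3 (f(R) = 2 - (R*R - 1)/3 = 2 - (R² - 1)/3 = 2 - (-1 + R²)/3 = 2 + (⅓ - R²/3) = 7/3 - R²/3)
√(49722 + f(-196)) = √(49722 + (7/3 - ⅓*(-196)²)) = √(49722 + (7/3 - ⅓*38416)) = √(49722 + (7/3 - 38416/3)) = √(49722 - 12803) = √36919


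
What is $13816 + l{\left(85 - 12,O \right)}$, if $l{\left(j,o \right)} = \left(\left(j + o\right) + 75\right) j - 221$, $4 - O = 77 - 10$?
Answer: $19800$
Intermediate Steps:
$O = -63$ ($O = 4 - \left(77 - 10\right) = 4 - 67 = -63$)
$l{\left(j,o \right)} = -221 + j \left(75 + j + o\right)$ ($l{\left(j,o \right)} = \left(75 + j + o\right) j - 221 = j \left(75 + j + o\right) - 221 = -221 + j \left(75 + j + o\right)$)
$13816 + l{\left(85 - 12,O \right)} = 13816 + \left(-221 + \left(85 - 12\right)^{2} + 75 \left(85 - 12\right) + \left(85 - 12\right) \left(-63\right)\right) = 13816 + \left(-221 + 73^{2} + 75 \cdot 73 + 73 \left(-63\right)\right) = 13816 + \left(-221 + 5329 + 5475 - 4599\right) = 13816 + 5984 = 19800$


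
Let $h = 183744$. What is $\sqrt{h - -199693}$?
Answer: $\sqrt{383437} \approx 619.22$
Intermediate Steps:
$\sqrt{h - -199693} = \sqrt{183744 - -199693} = \sqrt{183744 + \left(-35947 + 235640\right)} = \sqrt{183744 + 199693} = \sqrt{383437}$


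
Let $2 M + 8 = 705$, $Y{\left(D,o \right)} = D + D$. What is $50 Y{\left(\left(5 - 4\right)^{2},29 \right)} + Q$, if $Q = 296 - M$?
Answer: $\frac{95}{2} \approx 47.5$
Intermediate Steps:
$Y{\left(D,o \right)} = 2 D$
$M = \frac{697}{2}$ ($M = -4 + \frac{1}{2} \cdot 705 = -4 + \frac{705}{2} = \frac{697}{2} \approx 348.5$)
$Q = - \frac{105}{2}$ ($Q = 296 - \frac{697}{2} = - \frac{105}{2} \approx -52.5$)
$50 Y{\left(\left(5 - 4\right)^{2},29 \right)} + Q = 50 \cdot 2 \left(5 - 4\right)^{2} - \frac{105}{2} = 50 \cdot 2 \cdot 1^{2} - \frac{105}{2} = 50 \cdot 2 \cdot 1 - \frac{105}{2} = 50 \cdot 2 - \frac{105}{2} = 100 - \frac{105}{2} = \frac{95}{2}$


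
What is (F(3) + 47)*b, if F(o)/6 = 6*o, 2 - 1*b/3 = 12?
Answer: -4650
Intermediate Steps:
b = -30 (b = 6 - 3*12 = 6 - 36 = -30)
F(o) = 36*o (F(o) = 6*(6*o) = 36*o)
(F(3) + 47)*b = (36*3 + 47)*(-30) = (108 + 47)*(-30) = 155*(-30) = -4650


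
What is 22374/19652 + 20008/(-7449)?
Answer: -113266645/73193874 ≈ -1.5475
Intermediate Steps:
22374/19652 + 20008/(-7449) = 22374*(1/19652) + 20008*(-1/7449) = 11187/9826 - 20008/7449 = -113266645/73193874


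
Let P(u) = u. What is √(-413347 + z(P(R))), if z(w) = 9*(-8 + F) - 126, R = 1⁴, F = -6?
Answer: I*√413599 ≈ 643.12*I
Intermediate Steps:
R = 1
z(w) = -252 (z(w) = 9*(-8 - 6) - 126 = 9*(-14) - 126 = -126 - 126 = -252)
√(-413347 + z(P(R))) = √(-413347 - 252) = √(-413599) = I*√413599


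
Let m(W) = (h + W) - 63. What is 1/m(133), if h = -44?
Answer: 1/26 ≈ 0.038462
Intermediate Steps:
m(W) = -107 + W (m(W) = (-44 + W) - 63 = -107 + W)
1/m(133) = 1/(-107 + 133) = 1/26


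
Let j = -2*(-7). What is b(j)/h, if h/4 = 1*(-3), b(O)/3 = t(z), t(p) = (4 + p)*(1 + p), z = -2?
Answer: ½ ≈ 0.50000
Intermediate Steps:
j = 14
t(p) = (1 + p)*(4 + p)
b(O) = -6 (b(O) = 3*(4 + (-2)² + 5*(-2)) = 3*(4 + 4 - 10) = 3*(-2) = -6)
h = -12 (h = 4*(1*(-3)) = 4*(-3) = -12)
b(j)/h = -6/(-12) = -6*(-1/12) = ½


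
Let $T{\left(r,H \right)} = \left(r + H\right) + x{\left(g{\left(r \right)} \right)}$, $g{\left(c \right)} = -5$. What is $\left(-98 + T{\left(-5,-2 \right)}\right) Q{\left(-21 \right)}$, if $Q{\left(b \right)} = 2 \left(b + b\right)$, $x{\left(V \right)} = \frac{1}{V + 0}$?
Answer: $\frac{44184}{5} \approx 8836.8$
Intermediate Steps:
$x{\left(V \right)} = \frac{1}{V}$
$Q{\left(b \right)} = 4 b$ ($Q{\left(b \right)} = 2 \cdot 2 b = 4 b$)
$T{\left(r,H \right)} = - \frac{1}{5} + H + r$ ($T{\left(r,H \right)} = \left(r + H\right) + \frac{1}{-5} = \left(H + r\right) - \frac{1}{5} = - \frac{1}{5} + H + r$)
$\left(-98 + T{\left(-5,-2 \right)}\right) Q{\left(-21 \right)} = \left(-98 - \frac{36}{5}\right) 4 \left(-21\right) = \left(-98 - \frac{36}{5}\right) \left(-84\right) = \left(- \frac{526}{5}\right) \left(-84\right) = \frac{44184}{5}$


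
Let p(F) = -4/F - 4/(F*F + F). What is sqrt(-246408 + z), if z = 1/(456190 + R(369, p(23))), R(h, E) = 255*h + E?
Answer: 9*I*sqrt(103804532414832990)/5841485 ≈ 496.4*I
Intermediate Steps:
p(F) = -4/F - 4/(F + F**2) (p(F) = -4/F - 4/(F**2 + F) = -4/F - 4/(F + F**2))
R(h, E) = E + 255*h
z = 138/75939305 (z = 1/(456190 + (4*(-2 - 1*23)/(23*(1 + 23)) + 255*369)) = 1/(456190 + (4*(1/23)*(-2 - 23)/24 + 94095)) = 1/(456190 + (4*(1/23)*(1/24)*(-25) + 94095)) = 1/(456190 + (-25/138 + 94095)) = 1/(456190 + 12985085/138) = 1/(75939305/138) = 138/75939305 ≈ 1.8172e-6)
sqrt(-246408 + z) = sqrt(-246408 + 138/75939305) = sqrt(-18712052266302/75939305) = 9*I*sqrt(103804532414832990)/5841485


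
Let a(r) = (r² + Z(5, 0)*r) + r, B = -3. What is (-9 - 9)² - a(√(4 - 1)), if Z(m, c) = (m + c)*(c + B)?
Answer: 321 + 14*√3 ≈ 345.25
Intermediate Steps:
Z(m, c) = (-3 + c)*(c + m) (Z(m, c) = (m + c)*(c - 3) = (c + m)*(-3 + c) = (-3 + c)*(c + m))
a(r) = r² - 14*r (a(r) = (r² + (0² - 3*0 - 3*5 + 0*5)*r) + r = (r² + (0 + 0 - 15 + 0)*r) + r = (r² - 15*r) + r = r² - 14*r)
(-9 - 9)² - a(√(4 - 1)) = (-9 - 9)² - √(4 - 1)*(-14 + √(4 - 1)) = (-18)² - √3*(-14 + √3) = 324 - √3*(-14 + √3)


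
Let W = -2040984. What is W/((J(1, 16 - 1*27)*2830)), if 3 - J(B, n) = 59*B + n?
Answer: 113388/7075 ≈ 16.027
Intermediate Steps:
J(B, n) = 3 - n - 59*B (J(B, n) = 3 - (59*B + n) = 3 - (n + 59*B) = 3 + (-n - 59*B) = 3 - n - 59*B)
W/((J(1, 16 - 1*27)*2830)) = -2040984*1/(2830*(3 - (16 - 1*27) - 59*1)) = -2040984*1/(2830*(3 - (16 - 27) - 59)) = -2040984*1/(2830*(3 - 1*(-11) - 59)) = -2040984*1/(2830*(3 + 11 - 59)) = -2040984/((-45*2830)) = -2040984/(-127350) = -2040984*(-1/127350) = 113388/7075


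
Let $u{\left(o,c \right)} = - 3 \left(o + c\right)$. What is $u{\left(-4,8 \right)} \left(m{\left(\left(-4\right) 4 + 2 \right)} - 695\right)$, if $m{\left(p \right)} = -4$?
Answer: $8388$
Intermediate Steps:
$u{\left(o,c \right)} = - 3 c - 3 o$ ($u{\left(o,c \right)} = - 3 \left(c + o\right) = - 3 c - 3 o$)
$u{\left(-4,8 \right)} \left(m{\left(\left(-4\right) 4 + 2 \right)} - 695\right) = \left(\left(-3\right) 8 - -12\right) \left(-4 - 695\right) = \left(-24 + 12\right) \left(-699\right) = \left(-12\right) \left(-699\right) = 8388$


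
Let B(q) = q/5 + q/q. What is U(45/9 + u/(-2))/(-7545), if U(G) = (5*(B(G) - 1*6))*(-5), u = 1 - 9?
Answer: -16/1509 ≈ -0.010603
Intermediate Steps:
u = -8
B(q) = 1 + q/5 (B(q) = q*(1/5) + 1 = q/5 + 1 = 1 + q/5)
U(G) = 125 - 5*G (U(G) = (5*((1 + G/5) - 1*6))*(-5) = (5*((1 + G/5) - 6))*(-5) = (5*(-5 + G/5))*(-5) = (-25 + G)*(-5) = 125 - 5*G)
U(45/9 + u/(-2))/(-7545) = (125 - 5*(45/9 - 8/(-2)))/(-7545) = (125 - 5*(45*(1/9) - 8*(-1/2)))*(-1/7545) = (125 - 5*(5 + 4))*(-1/7545) = (125 - 5*9)*(-1/7545) = (125 - 45)*(-1/7545) = 80*(-1/7545) = -16/1509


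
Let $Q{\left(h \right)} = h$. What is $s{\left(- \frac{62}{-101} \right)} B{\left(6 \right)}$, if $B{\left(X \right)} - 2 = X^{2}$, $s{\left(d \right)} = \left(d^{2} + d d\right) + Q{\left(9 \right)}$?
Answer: $\frac{3780886}{10201} \approx 370.64$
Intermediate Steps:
$s{\left(d \right)} = 9 + 2 d^{2}$ ($s{\left(d \right)} = \left(d^{2} + d d\right) + 9 = \left(d^{2} + d^{2}\right) + 9 = 2 d^{2} + 9 = 9 + 2 d^{2}$)
$B{\left(X \right)} = 2 + X^{2}$
$s{\left(- \frac{62}{-101} \right)} B{\left(6 \right)} = \left(9 + 2 \left(- \frac{62}{-101}\right)^{2}\right) \left(2 + 6^{2}\right) = \left(9 + 2 \left(\left(-62\right) \left(- \frac{1}{101}\right)\right)^{2}\right) \left(2 + 36\right) = \left(9 + 2 \left(\frac{62}{101}\right)^{2}\right) 38 = \left(9 + 2 \cdot \frac{3844}{10201}\right) 38 = \left(9 + \frac{7688}{10201}\right) 38 = \frac{99497}{10201} \cdot 38 = \frac{3780886}{10201}$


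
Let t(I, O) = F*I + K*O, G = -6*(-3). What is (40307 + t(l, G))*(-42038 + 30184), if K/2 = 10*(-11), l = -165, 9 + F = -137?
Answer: -716420198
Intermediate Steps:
F = -146 (F = -9 - 137 = -146)
G = 18
K = -220 (K = 2*(10*(-11)) = 2*(-110) = -220)
t(I, O) = -220*O - 146*I (t(I, O) = -146*I - 220*O = -220*O - 146*I)
(40307 + t(l, G))*(-42038 + 30184) = (40307 + (-220*18 - 146*(-165)))*(-42038 + 30184) = (40307 + (-3960 + 24090))*(-11854) = (40307 + 20130)*(-11854) = 60437*(-11854) = -716420198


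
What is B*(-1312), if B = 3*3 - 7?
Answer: -2624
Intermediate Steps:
B = 2 (B = 9 - 7 = 2)
B*(-1312) = 2*(-1312) = -2624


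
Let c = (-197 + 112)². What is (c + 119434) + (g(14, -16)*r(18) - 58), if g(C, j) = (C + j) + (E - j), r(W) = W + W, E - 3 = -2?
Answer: 127141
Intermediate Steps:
E = 1 (E = 3 - 2 = 1)
r(W) = 2*W
c = 7225 (c = (-85)² = 7225)
g(C, j) = 1 + C (g(C, j) = (C + j) + (1 - j) = 1 + C)
(c + 119434) + (g(14, -16)*r(18) - 58) = (7225 + 119434) + ((1 + 14)*(2*18) - 58) = 126659 + (15*36 - 58) = 126659 + (540 - 58) = 126659 + 482 = 127141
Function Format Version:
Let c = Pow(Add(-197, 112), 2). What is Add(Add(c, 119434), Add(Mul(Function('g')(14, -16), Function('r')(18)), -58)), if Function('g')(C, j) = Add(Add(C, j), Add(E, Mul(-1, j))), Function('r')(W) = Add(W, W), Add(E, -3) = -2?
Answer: 127141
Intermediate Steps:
E = 1 (E = Add(3, -2) = 1)
Function('r')(W) = Mul(2, W)
c = 7225 (c = Pow(-85, 2) = 7225)
Function('g')(C, j) = Add(1, C) (Function('g')(C, j) = Add(Add(C, j), Add(1, Mul(-1, j))) = Add(1, C))
Add(Add(c, 119434), Add(Mul(Function('g')(14, -16), Function('r')(18)), -58)) = Add(Add(7225, 119434), Add(Mul(Add(1, 14), Mul(2, 18)), -58)) = Add(126659, Add(Mul(15, 36), -58)) = Add(126659, Add(540, -58)) = Add(126659, 482) = 127141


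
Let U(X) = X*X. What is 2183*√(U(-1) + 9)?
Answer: 2183*√10 ≈ 6903.3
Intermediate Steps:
U(X) = X²
2183*√(U(-1) + 9) = 2183*√((-1)² + 9) = 2183*√(1 + 9) = 2183*√10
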